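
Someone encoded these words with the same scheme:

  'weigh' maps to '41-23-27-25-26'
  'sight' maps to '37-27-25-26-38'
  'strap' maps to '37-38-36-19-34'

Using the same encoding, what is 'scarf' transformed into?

w is letter #23 and maps to 41: an offset of 18. The number is (letter's place in the alphabet, a=1) + 18.
For scarf: s=19→37, c=3→21, a=1→19, r=18→36, f=6→24.

37-21-19-36-24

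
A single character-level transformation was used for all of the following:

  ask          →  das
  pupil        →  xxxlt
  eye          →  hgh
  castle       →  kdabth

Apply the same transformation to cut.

The shift depends on letter class: consonant s→a is +8, but vowel a→d is +3. The rule splits by letter class: vowels +3, consonants +8.
For cut: c(cons)+8=k, u(vowel)+3=x, t(cons)+8=b.

kxb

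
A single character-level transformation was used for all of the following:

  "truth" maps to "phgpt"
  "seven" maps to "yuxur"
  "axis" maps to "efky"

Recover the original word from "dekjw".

This is an affine cipher: with a=0,…,z=25, each position x becomes (17x+4) mod 26.
Undoing it on dekjw: d(3)→23·(3−4)≡3=d; e(4)→23·(4−4)≡0=a; k(10)→23·(10−4)≡8=i; j(9)→23·(9−4)≡11=l; w(22)→23·(22−4)≡24=y (all mod 26).

daily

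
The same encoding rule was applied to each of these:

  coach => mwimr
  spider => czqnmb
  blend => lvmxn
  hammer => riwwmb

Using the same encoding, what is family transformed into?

piwqvi

Two shifts are in play — +8 for a/e/i/o/u, +10 for every other letter.
On family: f(cons)+10=p, a(vowel)+8=i, m(cons)+10=w, i(vowel)+8=q, l(cons)+10=v, y(cons)+10=i.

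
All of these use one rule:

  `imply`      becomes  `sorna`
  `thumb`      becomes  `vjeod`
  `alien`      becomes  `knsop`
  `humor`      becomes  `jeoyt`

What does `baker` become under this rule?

The shift depends on letter class: consonant m→o is +2, but vowel i→s is +10. The rule splits by letter class: vowels +10, consonants +2.
Applying it to baker: b(cons)+2=d, a(vowel)+10=k, k(cons)+2=m, e(vowel)+10=o, r(cons)+2=t.

dkmot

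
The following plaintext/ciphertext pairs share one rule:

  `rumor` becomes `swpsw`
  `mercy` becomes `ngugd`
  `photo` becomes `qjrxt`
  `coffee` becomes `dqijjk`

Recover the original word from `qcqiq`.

panel

In rumor: r→s is +1, u→w is +2, m→p is +3, o→s is +4 — the shift increases by 1 each position. Letter i (0-indexed) is shifted by i+1, so successive shifts are 1, 2, 3, ….
Reversing it on qcqiq: q−1=p, c−2=a, q−3=n, i−4=e, q−5=l.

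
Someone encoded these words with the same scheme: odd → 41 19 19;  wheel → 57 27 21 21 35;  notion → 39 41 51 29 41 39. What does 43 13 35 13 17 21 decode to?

o(#15)→41 and d(#4)→19: differences scale by 2, so n = 2·pos + 11. The formula is n = 2×(alphabet index, a=1) + 11.
Undoing it on 43 13 35 13 17 21: 43→(43−11)÷2=16=p, 13→(13−11)÷2=1=a, 35→(35−11)÷2=12=l, 13→(13−11)÷2=1=a, 17→(17−11)÷2=3=c, 21→(21−11)÷2=5=e.

palace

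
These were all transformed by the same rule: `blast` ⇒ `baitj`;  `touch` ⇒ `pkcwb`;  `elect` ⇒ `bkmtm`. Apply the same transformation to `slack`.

skita

The output letters match the input read backwards, each shifted +8: blast reversed is tsalb. Read the word backwards and shift each letter +8.
On slack: reverse → kcals; then shift: k+8=s, c+8=k, a+8=i, l+8=t, s+8=a.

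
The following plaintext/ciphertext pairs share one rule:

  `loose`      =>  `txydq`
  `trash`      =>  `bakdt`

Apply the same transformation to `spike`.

aysvq

The shift increases by 1 at each position, starting from +8: 8, 9, 10, ….
On spike: s+8=a, p+9=y, i+10=s, k+11=v, e+12=q.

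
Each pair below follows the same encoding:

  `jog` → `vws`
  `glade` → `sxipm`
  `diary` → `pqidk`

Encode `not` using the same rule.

The shift depends on letter class: consonant j→v is +12, but vowel o→w is +8. Two shifts are in play — +8 for a/e/i/o/u, +12 for every other letter.
Applying it to not: n(cons)+12=z, o(vowel)+8=w, t(cons)+12=f.

zwf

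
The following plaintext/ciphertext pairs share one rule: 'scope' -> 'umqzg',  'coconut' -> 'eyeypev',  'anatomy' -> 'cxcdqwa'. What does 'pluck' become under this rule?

Shifts by position in scope: pos 0: s→u (+2), pos 1: c→m (+10), pos 2: o→q (+2), pos 3: p→z (+10) — repeating every 2. The shifts repeat in a cycle of length 2: positions 0,1,… shift by +2, +10, then the pattern repeats.
For pluck: p+2=r, l+10=v, u+2=w, c+10=m, k+2=m.

rvwmm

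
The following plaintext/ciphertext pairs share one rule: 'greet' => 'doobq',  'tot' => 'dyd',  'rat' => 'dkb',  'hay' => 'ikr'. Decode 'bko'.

ear

The output letters match the input read backwards, each shifted +10: greet reversed is teerg. Two steps: reverse the string, then apply a Caesar shift of +10.
Reversing it on bko: shift back: b−10=r, k−10=a, o−10=e → rae; then reverse → ear.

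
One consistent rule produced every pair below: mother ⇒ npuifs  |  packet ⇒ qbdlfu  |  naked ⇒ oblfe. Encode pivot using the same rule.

qjwpu

It's a constant shift of +1 (ROT1).
Applying it to pivot: p+1=q, i+1=j, v+1=w, o+1=p, t+1=u.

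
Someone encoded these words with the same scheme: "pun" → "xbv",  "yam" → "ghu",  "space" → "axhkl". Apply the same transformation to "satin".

Vowels shift forward by 7 and consonants shift forward by 8.
Applying it to satin: s(cons)+8=a, a(vowel)+7=h, t(cons)+8=b, i(vowel)+7=p, n(cons)+8=v.

ahbpv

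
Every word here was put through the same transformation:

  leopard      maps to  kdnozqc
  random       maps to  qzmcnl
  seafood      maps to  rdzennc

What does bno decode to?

cop

Compare letters: l→k is +25, e→d is +25, o→n is +25 — a constant shift. Every letter moves 25 places later in the alphabet, wrapping around z→a.
Undoing it on bno: b−25=c, n−25=o, o−25=p.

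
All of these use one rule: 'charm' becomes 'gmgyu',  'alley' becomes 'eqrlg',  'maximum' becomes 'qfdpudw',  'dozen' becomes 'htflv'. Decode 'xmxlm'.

three

In charm: c→g is +4, h→m is +5, a→g is +6, r→y is +7 — the shift increases by 1 each position. Letter i (0-indexed) is shifted by i+4, so successive shifts are 4, 5, 6, ….
Decoding xmxlm: x−4=t, m−5=h, x−6=r, l−7=e, m−8=e.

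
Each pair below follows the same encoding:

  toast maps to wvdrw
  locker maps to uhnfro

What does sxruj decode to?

The output letters match the input read backwards, each shifted +3: toast reversed is tsaot. Read the word backwards and shift each letter +3.
Undoing it on sxruj: shift back: s−3=p, x−3=u, r−3=o, u−3=r, j−3=g → puorg; then reverse → group.

group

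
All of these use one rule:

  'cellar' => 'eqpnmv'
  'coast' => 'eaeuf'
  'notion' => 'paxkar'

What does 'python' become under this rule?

Shifts by position in cellar: pos 0: c→e (+2), pos 1: e→q (+12), pos 2: l→p (+4), pos 3: l→n (+2), pos 4: a→m (+12), pos 5: r→v (+4) — repeating every 3. A repeating key of period 3 is used — shifts +2, +12, +4 over and over.
On python: p+2=r, y+12=k, t+4=x, h+2=j, o+12=a, n+4=r.

rkxjar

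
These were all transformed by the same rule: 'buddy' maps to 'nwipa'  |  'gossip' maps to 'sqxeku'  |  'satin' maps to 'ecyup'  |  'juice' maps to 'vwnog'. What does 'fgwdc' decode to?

The shifts repeat in a cycle of length 3: positions 0,1,… shift by +12, +2, +5, then the pattern repeats.
Undoing it on fgwdc: f−12=t, g−2=e, w−5=r, d−12=r, c−2=a.

terra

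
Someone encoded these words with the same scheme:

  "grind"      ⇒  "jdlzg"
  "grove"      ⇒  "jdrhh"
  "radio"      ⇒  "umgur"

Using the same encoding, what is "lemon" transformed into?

oqpaq

Shifts by position in grind: pos 0: g→j (+3), pos 1: r→d (+12), pos 2: i→l (+3), pos 3: n→z (+12) — repeating every 2. The shifts repeat in a cycle of length 2: positions 0,1,… shift by +3, +12, then the pattern repeats.
On lemon: l+3=o, e+12=q, m+3=p, o+12=a, n+3=q.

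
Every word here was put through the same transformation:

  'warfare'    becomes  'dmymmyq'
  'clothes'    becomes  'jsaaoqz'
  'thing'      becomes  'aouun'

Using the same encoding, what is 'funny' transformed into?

Vowels shift forward by 12 and consonants shift forward by 7.
Applying it to funny: f(cons)+7=m, u(vowel)+12=g, n(cons)+7=u, n(cons)+7=u, y(cons)+7=f.

mguuf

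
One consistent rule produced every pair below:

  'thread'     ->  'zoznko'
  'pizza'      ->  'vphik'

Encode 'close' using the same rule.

In thread: t→z is +6, h→o is +7, r→z is +8, e→n is +9 — the shift increases by 1 each position. The shift increases by 1 at each position, starting from +6: 6, 7, 8, ….
For close: c+6=i, l+7=s, o+8=w, s+9=b, e+10=o.

iswbo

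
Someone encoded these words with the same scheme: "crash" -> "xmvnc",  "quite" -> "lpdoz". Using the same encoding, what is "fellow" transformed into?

This is a Caesar cipher with shift 21.
For fellow: f+21=a, e+21=z, l+21=g, l+21=g, o+21=j, w+21=r.

azggjr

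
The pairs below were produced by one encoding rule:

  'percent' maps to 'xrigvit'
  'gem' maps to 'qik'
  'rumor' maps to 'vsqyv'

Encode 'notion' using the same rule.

The output letters match the input read backwards, each shifted +4: percent reversed is tnecrep. Two steps: reverse the string, then apply a Caesar shift of +4.
Applying it to notion: reverse → noiton; then shift: n+4=r, o+4=s, i+4=m, t+4=x, o+4=s, n+4=r.

rsmxsr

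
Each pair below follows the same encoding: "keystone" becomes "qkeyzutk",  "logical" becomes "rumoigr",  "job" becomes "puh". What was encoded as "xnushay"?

Compare letters: k→q is +6, e→k is +6, y→e is +6 — a constant shift. It's a constant shift of +6 (ROT6).
Reversing it on xnushay: x−6=r, n−6=h, u−6=o, s−6=m, h−6=b, a−6=u, y−6=s.

rhombus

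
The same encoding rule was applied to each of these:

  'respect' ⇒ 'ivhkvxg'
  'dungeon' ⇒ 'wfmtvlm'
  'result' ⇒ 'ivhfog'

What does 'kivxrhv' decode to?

Each pair mirrors across the alphabet (r↔i, e↔v, s↔h): positions sum to 25. Letters are reflected about the middle of the alphabet (position → 25−position): Atbash.
Undoing it on kivxrhv: k↔p, i↔r, v↔e, x↔c, r↔i, h↔s, v↔e.

precise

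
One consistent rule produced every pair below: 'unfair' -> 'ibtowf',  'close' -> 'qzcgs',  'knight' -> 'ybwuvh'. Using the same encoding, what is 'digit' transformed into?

rwuwh

Each letter is shifted forward by 14 in the alphabet (a Caesar shift of +14).
Applying it to digit: d+14=r, i+14=w, g+14=u, i+14=w, t+14=h.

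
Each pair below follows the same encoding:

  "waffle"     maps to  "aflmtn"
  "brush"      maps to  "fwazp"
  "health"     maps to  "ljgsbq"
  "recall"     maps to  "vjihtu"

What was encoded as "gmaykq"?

Letter i (0-indexed) is shifted by i+4, so successive shifts are 4, 5, 6, ….
Undoing it on gmaykq: g−4=c, m−5=h, a−6=u, y−7=r, k−8=c, q−9=h.

church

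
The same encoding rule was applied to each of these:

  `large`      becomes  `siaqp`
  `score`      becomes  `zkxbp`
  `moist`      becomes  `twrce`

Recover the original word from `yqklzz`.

The shift increases by 1 at each position, starting from +7: 7, 8, 9, ….
Decoding yqklzz: y−7=r, q−8=i, k−9=b, l−10=b, z−11=o, z−12=n.

ribbon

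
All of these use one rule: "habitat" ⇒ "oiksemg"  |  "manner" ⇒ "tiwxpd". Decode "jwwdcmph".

contract

In habitat: h→o is +7, a→i is +8, b→k is +9, i→s is +10 — the shift increases by 1 each position. Letter i (0-indexed) is shifted by i+7, so successive shifts are 7, 8, 9, ….
Undoing it on jwwdcmph: j−7=c, w−8=o, w−9=n, d−10=t, c−11=r, m−12=a, p−13=c, h−14=t.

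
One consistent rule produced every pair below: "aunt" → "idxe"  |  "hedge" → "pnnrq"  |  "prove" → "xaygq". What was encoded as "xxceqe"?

poster

In aunt: a→i is +8, u→d is +9, n→x is +10, t→e is +11 — the shift increases by 1 each position. Each letter shifts forward by (position + 8), i.e. 8, 9, 10, … — the shift grows by one for each successive letter.
Reversing it on xxceqe: x−8=p, x−9=o, c−10=s, e−11=t, q−12=e, e−13=r.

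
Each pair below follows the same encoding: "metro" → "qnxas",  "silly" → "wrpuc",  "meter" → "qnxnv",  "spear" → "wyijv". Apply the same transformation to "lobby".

Shifts by position in metro: pos 0: m→q (+4), pos 1: e→n (+9), pos 2: t→x (+4), pos 3: r→a (+9) — repeating every 2. A repeating key of period 2 is used — shifts +4, +9 over and over.
Applying it to lobby: l+4=p, o+9=x, b+4=f, b+9=k, y+4=c.

pxfkc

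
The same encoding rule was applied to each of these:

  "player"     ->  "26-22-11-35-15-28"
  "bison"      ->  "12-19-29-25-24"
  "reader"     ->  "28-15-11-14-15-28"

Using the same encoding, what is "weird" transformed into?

33-15-19-28-14

p is letter #16 and maps to 26: an offset of 10. Each letter is replaced by its alphabet position (a=1..z=26) + 10.
For weird: w=23→33, e=5→15, i=9→19, r=18→28, d=4→14.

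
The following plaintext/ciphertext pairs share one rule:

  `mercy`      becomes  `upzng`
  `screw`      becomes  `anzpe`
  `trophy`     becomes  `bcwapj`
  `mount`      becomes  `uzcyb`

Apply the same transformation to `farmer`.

nlzxmc

Shifts by position in mercy: pos 0: m→u (+8), pos 1: e→p (+11), pos 2: r→z (+8), pos 3: c→n (+11) — repeating every 2. It's a Vigenère-style cipher with numeric key [8,11]: position i shifts by key[i mod 2].
Applying it to farmer: f+8=n, a+11=l, r+8=z, m+11=x, e+8=m, r+11=c.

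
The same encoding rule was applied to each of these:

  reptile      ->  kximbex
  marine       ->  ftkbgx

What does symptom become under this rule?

Compare letters: r→k is +19, e→x is +19, p→i is +19 — a constant shift. Every letter moves 19 places later in the alphabet, wrapping around z→a.
For symptom: s+19=l, y+19=r, m+19=f, p+19=i, t+19=m, o+19=h, m+19=f.

lrfimhf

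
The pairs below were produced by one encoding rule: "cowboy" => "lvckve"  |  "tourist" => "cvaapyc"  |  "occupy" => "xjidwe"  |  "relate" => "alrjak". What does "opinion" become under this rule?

Shifts by position in cowboy: pos 0: c→l (+9), pos 1: o→v (+7), pos 2: w→c (+6), pos 3: b→k (+9), pos 4: o→v (+7), pos 5: y→e (+6) — repeating every 3. It's a Vigenère-style cipher with numeric key [9,7,6]: position i shifts by key[i mod 3].
On opinion: o+9=x, p+7=w, i+6=o, n+9=w, i+7=p, o+6=u, n+9=w.

xwowpuw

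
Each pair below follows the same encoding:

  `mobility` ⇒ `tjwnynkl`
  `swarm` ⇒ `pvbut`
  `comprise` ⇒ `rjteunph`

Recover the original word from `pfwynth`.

sublime

m(12)→t(19) and o(14)→j(9) fit y≡21x+1 (mod 26); the inverse of 21 mod 26 is 5. Treating letters as 0–25, the rule is x ↦ 21x + 1 (mod 26).
Decoding pfwynth: p(15)→5·(15−1)≡18=s; f(5)→5·(5−1)≡20=u; w(22)→5·(22−1)≡1=b; y(24)→5·(24−1)≡11=l; n(13)→5·(13−1)≡8=i; t(19)→5·(19−1)≡12=m; h(7)→5·(7−1)≡4=e (all mod 26).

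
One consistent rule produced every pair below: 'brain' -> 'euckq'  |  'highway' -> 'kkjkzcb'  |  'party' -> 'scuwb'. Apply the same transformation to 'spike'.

vskng

The shift depends on letter class: consonant b→e is +3, but vowel a→c is +2. Two shifts are in play — +2 for a/e/i/o/u, +3 for every other letter.
For spike: s(cons)+3=v, p(cons)+3=s, i(vowel)+2=k, k(cons)+3=n, e(vowel)+2=g.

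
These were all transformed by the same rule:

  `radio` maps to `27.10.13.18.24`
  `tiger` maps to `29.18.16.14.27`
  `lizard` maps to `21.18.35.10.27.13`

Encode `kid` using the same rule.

r is letter #18 and maps to 27: an offset of 9. The number is (letter's place in the alphabet, a=1) + 9.
Applying it to kid: k=11→20, i=9→18, d=4→13.

20.18.13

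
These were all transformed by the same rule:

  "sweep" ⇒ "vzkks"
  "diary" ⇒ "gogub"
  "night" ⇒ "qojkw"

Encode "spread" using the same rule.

The shift depends on letter class: consonant s→v is +3, but vowel e→k is +6. Vowels shift forward by 6 and consonants shift forward by 3.
On spread: s(cons)+3=v, p(cons)+3=s, r(cons)+3=u, e(vowel)+6=k, a(vowel)+6=g, d(cons)+3=g.

vsukgg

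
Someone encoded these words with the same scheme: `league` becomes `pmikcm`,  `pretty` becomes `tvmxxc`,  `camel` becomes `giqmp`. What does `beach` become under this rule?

fmigl

The shift depends on letter class: consonant l→p is +4, but vowel e→m is +8. Vowels shift forward by 8 and consonants shift forward by 4.
Applying it to beach: b(cons)+4=f, e(vowel)+8=m, a(vowel)+8=i, c(cons)+4=g, h(cons)+4=l.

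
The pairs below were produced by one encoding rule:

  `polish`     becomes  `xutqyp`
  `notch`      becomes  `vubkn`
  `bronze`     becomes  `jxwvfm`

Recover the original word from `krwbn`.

The shifts repeat in a cycle of length 3: positions 0,1,… shift by +8, +6, +8, then the pattern repeats.
Reversing it on krwbn: k−8=c, r−6=l, w−8=o, b−8=t, n−6=h.

cloth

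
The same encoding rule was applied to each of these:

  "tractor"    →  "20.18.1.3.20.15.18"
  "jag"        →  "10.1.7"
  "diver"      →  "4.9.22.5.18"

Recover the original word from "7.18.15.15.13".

t is letter #20 and maps to 20: an offset of 0. Letters become their 1-indexed alphabet positions: a=1 … z=26.
Undoing it on 7.18.15.15.13: 7=g, 18=r, 15=o, 15=o, 13=m.

groom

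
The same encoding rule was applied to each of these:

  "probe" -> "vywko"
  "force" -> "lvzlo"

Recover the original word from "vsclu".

pluck

In probe: p→v is +6, r→y is +7, o→w is +8, b→k is +9 — the shift increases by 1 each position. Each letter shifts forward by (position + 6), i.e. 6, 7, 8, … — the shift grows by one for each successive letter.
Reversing it on vsclu: v−6=p, s−7=l, c−8=u, l−9=c, u−10=k.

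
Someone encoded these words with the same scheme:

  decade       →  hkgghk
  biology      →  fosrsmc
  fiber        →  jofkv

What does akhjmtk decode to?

A repeating key of period 2 is used — shifts +4, +6 over and over.
Decoding akhjmtk: a−4=w, k−6=e, h−4=d, j−6=d, m−4=i, t−6=n, k−4=g.

wedding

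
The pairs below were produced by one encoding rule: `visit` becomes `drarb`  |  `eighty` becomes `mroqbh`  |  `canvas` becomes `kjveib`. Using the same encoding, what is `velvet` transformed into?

Shifts by position in visit: pos 0: v→d (+8), pos 1: i→r (+9), pos 2: s→a (+8), pos 3: i→r (+9) — repeating every 2. A repeating key of period 2 is used — shifts +8, +9 over and over.
For velvet: v+8=d, e+9=n, l+8=t, v+9=e, e+8=m, t+9=c.

dntemc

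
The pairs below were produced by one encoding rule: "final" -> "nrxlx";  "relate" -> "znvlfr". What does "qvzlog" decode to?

In final: f→n is +8, i→r is +9, n→x is +10, a→l is +11 — the shift increases by 1 each position. Letter i (0-indexed) is shifted by i+8, so successive shifts are 8, 9, 10, ….
Undoing it on qvzlog: q−8=i, v−9=m, z−10=p, l−11=a, o−12=c, g−13=t.

impact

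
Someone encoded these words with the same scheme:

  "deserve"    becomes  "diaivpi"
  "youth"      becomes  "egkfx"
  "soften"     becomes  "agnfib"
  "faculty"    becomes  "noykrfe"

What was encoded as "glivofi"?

operate

d(3)→d(3) and e(4)→i(8) fit y≡5x+14 (mod 26); the inverse of 5 mod 26 is 21. This is an affine cipher: with a=0,…,z=25, each position x becomes (5x+14) mod 26.
Reversing it on glivofi: g(6)→21·(6−14)≡14=o; l(11)→21·(11−14)≡15=p; i(8)→21·(8−14)≡4=e; v(21)→21·(21−14)≡17=r; o(14)→21·(14−14)≡0=a; f(5)→21·(5−14)≡19=t; i(8)→21·(8−14)≡4=e (all mod 26).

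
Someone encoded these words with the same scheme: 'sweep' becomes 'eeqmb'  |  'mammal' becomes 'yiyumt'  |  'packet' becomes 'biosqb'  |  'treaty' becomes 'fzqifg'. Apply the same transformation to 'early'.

Shifts by position in sweep: pos 0: s→e (+12), pos 1: w→e (+8), pos 2: e→q (+12), pos 3: e→m (+8) — repeating every 2. It's a Vigenère-style cipher with numeric key [12,8]: position i shifts by key[i mod 2].
On early: e+12=q, a+8=i, r+12=d, l+8=t, y+12=k.

qidtk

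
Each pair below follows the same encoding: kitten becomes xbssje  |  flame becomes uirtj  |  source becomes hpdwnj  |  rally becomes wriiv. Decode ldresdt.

quantum

Treating letters as 0–25, the rule is x ↦ 11x + 17 (mod 26).
Decoding ldresdt: l(11)→19·(11−17)≡16=q; d(3)→19·(3−17)≡20=u; r(17)→19·(17−17)≡0=a; e(4)→19·(4−17)≡13=n; s(18)→19·(18−17)≡19=t; d(3)→19·(3−17)≡20=u; t(19)→19·(19−17)≡12=m (all mod 26).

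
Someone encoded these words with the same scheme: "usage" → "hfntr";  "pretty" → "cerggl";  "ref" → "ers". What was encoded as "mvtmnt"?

Compare letters: u→h is +13, s→f is +13, a→n is +13 — a constant shift. Each letter is shifted forward by 13 in the alphabet (a Caesar shift of +13).
Decoding mvtmnt: m−13=z, v−13=i, t−13=g, m−13=z, n−13=a, t−13=g.

zigzag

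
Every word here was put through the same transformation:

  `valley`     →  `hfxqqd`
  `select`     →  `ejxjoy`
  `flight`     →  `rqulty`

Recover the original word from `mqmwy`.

Shifts by position in valley: pos 0: v→h (+12), pos 1: a→f (+5), pos 2: l→x (+12), pos 3: l→q (+5) — repeating every 2. The shifts repeat in a cycle of length 2: positions 0,1,… shift by +12, +5, then the pattern repeats.
Undoing it on mqmwy: m−12=a, q−5=l, m−12=a, w−5=r, y−12=m.

alarm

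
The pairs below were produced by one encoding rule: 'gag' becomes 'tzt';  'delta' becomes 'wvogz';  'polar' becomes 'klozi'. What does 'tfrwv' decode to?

Each pair mirrors across the alphabet (g↔t, a↔z, g↔t): positions sum to 25. Letters are reflected about the middle of the alphabet (position → 25−position): Atbash.
Undoing it on tfrwv: t↔g, f↔u, r↔i, w↔d, v↔e.

guide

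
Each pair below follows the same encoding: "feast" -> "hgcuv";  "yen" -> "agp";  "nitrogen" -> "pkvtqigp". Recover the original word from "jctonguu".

Compare letters: f→h is +2, e→g is +2, a→c is +2 — a constant shift. Every letter moves 2 places later in the alphabet, wrapping around z→a.
Reversing it on jctonguu: j−2=h, c−2=a, t−2=r, o−2=m, n−2=l, g−2=e, u−2=s, u−2=s.

harmless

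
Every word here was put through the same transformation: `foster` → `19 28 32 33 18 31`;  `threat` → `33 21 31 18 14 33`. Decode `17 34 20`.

dug

f is letter #6 and maps to 19: an offset of 13. The number is (letter's place in the alphabet, a=1) + 13.
Decoding 17 34 20: 17→(17−13)÷1=4=d, 34→(34−13)÷1=21=u, 20→(20−13)÷1=7=g.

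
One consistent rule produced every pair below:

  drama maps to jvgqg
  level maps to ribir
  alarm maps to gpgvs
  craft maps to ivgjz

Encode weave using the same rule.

cigzk

Shifts by position in drama: pos 0: d→j (+6), pos 1: r→v (+4), pos 2: a→g (+6), pos 3: m→q (+4) — repeating every 2. A repeating key of period 2 is used — shifts +6, +4 over and over.
Applying it to weave: w+6=c, e+4=i, a+6=g, v+4=z, e+6=k.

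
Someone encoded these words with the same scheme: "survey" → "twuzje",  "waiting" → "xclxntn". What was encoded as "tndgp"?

slack

In survey: s→t is +1, u→w is +2, r→u is +3, v→z is +4 — the shift increases by 1 each position. Each letter shifts forward by (position + 1), i.e. 1, 2, 3, … — the shift grows by one for each successive letter.
Reversing it on tndgp: t−1=s, n−2=l, d−3=a, g−4=c, p−5=k.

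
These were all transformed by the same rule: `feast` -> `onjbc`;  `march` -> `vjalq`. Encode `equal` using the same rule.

Compare letters: f→o is +9, e→n is +9, a→j is +9 — a constant shift. Every letter moves 9 places later in the alphabet, wrapping around z→a.
Applying it to equal: e+9=n, q+9=z, u+9=d, a+9=j, l+9=u.

nzdju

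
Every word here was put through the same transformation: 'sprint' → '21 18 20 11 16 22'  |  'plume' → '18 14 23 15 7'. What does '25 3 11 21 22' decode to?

The number is (letter's place in the alphabet, a=1) + 2.
Reversing it on 25 3 11 21 22: 25→(25−2)÷1=23=w, 3→(3−2)÷1=1=a, 11→(11−2)÷1=9=i, 21→(21−2)÷1=19=s, 22→(22−2)÷1=20=t.

waist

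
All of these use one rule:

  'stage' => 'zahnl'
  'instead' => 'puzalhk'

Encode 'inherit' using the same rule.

puolypa

Compare letters: s→z is +7, t→a is +7, a→h is +7 — a constant shift. Each letter is shifted forward by 7 in the alphabet (a Caesar shift of +7).
Applying it to inherit: i+7=p, n+7=u, h+7=o, e+7=l, r+7=y, i+7=p, t+7=a.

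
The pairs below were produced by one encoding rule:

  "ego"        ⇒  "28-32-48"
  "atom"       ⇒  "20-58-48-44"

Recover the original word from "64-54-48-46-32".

The formula is n = 2×(alphabet index, a=1) + 18.
Decoding 64-54-48-46-32: 64→(64−18)÷2=23=w, 54→(54−18)÷2=18=r, 48→(48−18)÷2=15=o, 46→(46−18)÷2=14=n, 32→(32−18)÷2=7=g.

wrong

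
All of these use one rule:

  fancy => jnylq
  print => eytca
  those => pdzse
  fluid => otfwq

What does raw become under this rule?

hlc

The output letters match the input read backwards, each shifted +11: fancy reversed is ycnaf. Two steps: reverse the string, then apply a Caesar shift of +11.
On raw: reverse → war; then shift: w+11=h, a+11=l, r+11=c.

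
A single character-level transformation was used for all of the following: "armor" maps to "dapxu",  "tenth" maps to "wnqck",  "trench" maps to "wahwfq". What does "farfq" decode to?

crown

Shifts by position in armor: pos 0: a→d (+3), pos 1: r→a (+9), pos 2: m→p (+3), pos 3: o→x (+9) — repeating every 2. The shifts repeat in a cycle of length 2: positions 0,1,… shift by +3, +9, then the pattern repeats.
Decoding farfq: f−3=c, a−9=r, r−3=o, f−9=w, q−3=n.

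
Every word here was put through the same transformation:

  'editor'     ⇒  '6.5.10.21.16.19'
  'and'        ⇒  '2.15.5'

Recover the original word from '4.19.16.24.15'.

e is letter #5 and maps to 6: an offset of 1. Letters become their 1-based position plus 1 (so a→2, b→3, …).
Reversing it on 4.19.16.24.15: 4→(4−1)÷1=3=c, 19→(19−1)÷1=18=r, 16→(16−1)÷1=15=o, 24→(24−1)÷1=23=w, 15→(15−1)÷1=14=n.

crown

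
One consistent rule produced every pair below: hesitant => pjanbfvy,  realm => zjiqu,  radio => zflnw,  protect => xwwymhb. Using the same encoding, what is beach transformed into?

jjihp

Shifts by position in hesitant: pos 0: h→p (+8), pos 1: e→j (+5), pos 2: s→a (+8), pos 3: i→n (+5) — repeating every 2. It's a Vigenère-style cipher with numeric key [8,5]: position i shifts by key[i mod 2].
Applying it to beach: b+8=j, e+5=j, a+8=i, c+5=h, h+8=p.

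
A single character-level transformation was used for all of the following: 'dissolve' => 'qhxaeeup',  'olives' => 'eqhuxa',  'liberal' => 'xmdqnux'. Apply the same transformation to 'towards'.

The output letters match the input read backwards, each shifted +12: dissolve reversed is evlossid. Two steps: reverse the string, then apply a Caesar shift of +12.
Applying it to towards: reverse → sdrawot; then shift: s+12=e, d+12=p, r+12=d, a+12=m, w+12=i, o+12=a, t+12=f.

epdmiaf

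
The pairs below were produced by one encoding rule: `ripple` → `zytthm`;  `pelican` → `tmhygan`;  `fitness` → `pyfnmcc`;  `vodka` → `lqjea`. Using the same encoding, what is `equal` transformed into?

mwiah

This is an affine cipher: with a=0,…,z=25, each position x becomes (3x+0) mod 26.
Applying it to equal: e(4)→3·4+0≡12=m; q(16)→3·16+0≡22=w; u(20)→3·20+0≡8=i; a(0)→3·0+0≡0=a; l(11)→3·11+0≡7=h (all mod 26).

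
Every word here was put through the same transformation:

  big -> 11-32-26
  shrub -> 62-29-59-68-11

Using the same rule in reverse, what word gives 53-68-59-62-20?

purse

With a=1..z=26, the number is 3·pos + 5.
Undoing it on 53-68-59-62-20: 53→(53−5)÷3=16=p, 68→(68−5)÷3=21=u, 59→(59−5)÷3=18=r, 62→(62−5)÷3=19=s, 20→(20−5)÷3=5=e.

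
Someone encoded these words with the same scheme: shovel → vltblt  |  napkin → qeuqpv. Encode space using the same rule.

vtfil

Each letter shifts forward by (position + 3), i.e. 3, 4, 5, … — the shift grows by one for each successive letter.
Applying it to space: s+3=v, p+4=t, a+5=f, c+6=i, e+7=l.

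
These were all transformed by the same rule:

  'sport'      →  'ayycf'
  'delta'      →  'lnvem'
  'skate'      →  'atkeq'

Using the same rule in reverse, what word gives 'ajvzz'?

In sport: s→a is +8, p→y is +9, o→y is +10, r→c is +11 — the shift increases by 1 each position. Each letter shifts forward by (position + 8), i.e. 8, 9, 10, … — the shift grows by one for each successive letter.
Reversing it on ajvzz: a−8=s, j−9=a, v−10=l, z−11=o, z−12=n.

salon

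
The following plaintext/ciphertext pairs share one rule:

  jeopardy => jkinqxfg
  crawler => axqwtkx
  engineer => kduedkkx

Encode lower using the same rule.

tiwkx

j(9)→j(9) and e(4)→k(10) fit y≡5x+16 (mod 26); the inverse of 5 mod 26 is 21. Treating letters as 0–25, the rule is x ↦ 5x + 16 (mod 26).
On lower: l(11)→5·11+16≡19=t; o(14)→5·14+16≡8=i; w(22)→5·22+16≡22=w; e(4)→5·4+16≡10=k; r(17)→5·17+16≡23=x (all mod 26).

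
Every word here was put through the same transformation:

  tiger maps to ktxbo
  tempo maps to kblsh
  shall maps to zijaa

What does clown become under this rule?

fahrw

t(19)→k(10) and i(8)→t(19) fit y≡11x+9 (mod 26); the inverse of 11 mod 26 is 19. Each letter's alphabet position (a=0..z=25) is mapped through 11·x+9 mod 26 — an affine cipher.
For clown: c(2)→11·2+9≡5=f; l(11)→11·11+9≡0=a; o(14)→11·14+9≡7=h; w(22)→11·22+9≡17=r; n(13)→11·13+9≡22=w (all mod 26).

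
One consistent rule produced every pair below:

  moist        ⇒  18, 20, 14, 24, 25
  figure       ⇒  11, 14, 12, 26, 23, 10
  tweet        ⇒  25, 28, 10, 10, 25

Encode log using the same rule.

m is letter #13 and maps to 18: an offset of 5. Each letter is replaced by its alphabet position (a=1..z=26) + 5.
Applying it to log: l=12→17, o=15→20, g=7→12.

17, 20, 12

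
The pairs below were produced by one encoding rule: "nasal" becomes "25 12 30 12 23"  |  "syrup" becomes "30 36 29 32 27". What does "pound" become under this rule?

n is letter #14 and maps to 25: an offset of 11. The number is (letter's place in the alphabet, a=1) + 11.
Applying it to pound: p=16→27, o=15→26, u=21→32, n=14→25, d=4→15.

27 26 32 25 15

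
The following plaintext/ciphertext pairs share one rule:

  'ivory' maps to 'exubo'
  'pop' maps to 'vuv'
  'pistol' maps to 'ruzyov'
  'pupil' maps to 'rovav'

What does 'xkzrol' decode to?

filter

The output letters match the input read backwards, each shifted +6: ivory reversed is yrovi. The word is reversed, then every letter is shifted forward by 6.
Decoding xkzrol: shift back: x−6=r, k−6=e, z−6=t, r−6=l, o−6=i, l−6=f → retlif; then reverse → filter.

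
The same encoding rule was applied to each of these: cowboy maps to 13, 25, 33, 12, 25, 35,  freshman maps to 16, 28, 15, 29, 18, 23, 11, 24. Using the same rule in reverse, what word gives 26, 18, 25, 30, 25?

c is letter #3 and maps to 13: an offset of 10. Letters become their 1-based position plus 10 (so a→11, b→12, …).
Decoding 26, 18, 25, 30, 25: 26→(26−10)÷1=16=p, 18→(18−10)÷1=8=h, 25→(25−10)÷1=15=o, 30→(30−10)÷1=20=t, 25→(25−10)÷1=15=o.

photo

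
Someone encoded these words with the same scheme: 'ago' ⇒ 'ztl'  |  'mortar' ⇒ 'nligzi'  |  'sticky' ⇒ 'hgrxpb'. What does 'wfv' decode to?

Each pair mirrors across the alphabet (a↔z, g↔t, o↔l): positions sum to 25. Each letter is replaced by its mirror in the alphabet: a↔z, b↔y, c↔x, and so on (the Atbash cipher).
Decoding wfv: w↔d, f↔u, v↔e.

due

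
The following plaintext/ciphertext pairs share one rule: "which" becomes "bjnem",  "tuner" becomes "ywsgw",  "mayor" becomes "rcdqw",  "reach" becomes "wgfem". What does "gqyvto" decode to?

Shifts by position in which: pos 0: w→b (+5), pos 1: h→j (+2), pos 2: i→n (+5), pos 3: c→e (+2) — repeating every 2. The shifts repeat in a cycle of length 2: positions 0,1,… shift by +5, +2, then the pattern repeats.
Undoing it on gqyvto: g−5=b, q−2=o, y−5=t, v−2=t, t−5=o, o−2=m.

bottom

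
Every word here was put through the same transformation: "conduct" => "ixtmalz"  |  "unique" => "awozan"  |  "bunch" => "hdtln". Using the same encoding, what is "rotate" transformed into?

Shifts by position in conduct: pos 0: c→i (+6), pos 1: o→x (+9), pos 2: n→t (+6), pos 3: d→m (+9) — repeating every 2. The shifts repeat in a cycle of length 2: positions 0,1,… shift by +6, +9, then the pattern repeats.
For rotate: r+6=x, o+9=x, t+6=z, a+9=j, t+6=z, e+9=n.

xxzjzn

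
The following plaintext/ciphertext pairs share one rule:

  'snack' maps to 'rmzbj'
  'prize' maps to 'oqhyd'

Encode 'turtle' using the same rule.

stqskd

Compare letters: s→r is +25, n→m is +25, a→z is +25 — a constant shift. It's a constant shift of +25 (ROT25).
For turtle: t+25=s, u+25=t, r+25=q, t+25=s, l+25=k, e+25=d.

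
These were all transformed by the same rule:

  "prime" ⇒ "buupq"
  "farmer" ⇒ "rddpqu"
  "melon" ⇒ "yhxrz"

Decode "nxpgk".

A repeating key of period 2 is used — shifts +12, +3 over and over.
Undoing it on nxpgk: n−12=b, x−3=u, p−12=d, g−3=d, k−12=y.

buddy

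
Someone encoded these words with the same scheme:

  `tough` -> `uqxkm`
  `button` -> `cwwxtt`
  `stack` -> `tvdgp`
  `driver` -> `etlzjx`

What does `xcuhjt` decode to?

warden

In tough: t→u is +1, o→q is +2, u→x is +3, g→k is +4 — the shift increases by 1 each position. Each letter shifts forward by (position + 1), i.e. 1, 2, 3, … — the shift grows by one for each successive letter.
Decoding xcuhjt: x−1=w, c−2=a, u−3=r, h−4=d, j−5=e, t−6=n.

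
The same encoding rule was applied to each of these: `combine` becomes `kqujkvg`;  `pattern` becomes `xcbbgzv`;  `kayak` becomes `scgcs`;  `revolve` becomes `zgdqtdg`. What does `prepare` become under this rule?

xzgxczg

The shift depends on letter class: consonant c→k is +8, but vowel o→q is +2. The rule splits by letter class: vowels +2, consonants +8.
For prepare: p(cons)+8=x, r(cons)+8=z, e(vowel)+2=g, p(cons)+8=x, a(vowel)+2=c, r(cons)+8=z, e(vowel)+2=g.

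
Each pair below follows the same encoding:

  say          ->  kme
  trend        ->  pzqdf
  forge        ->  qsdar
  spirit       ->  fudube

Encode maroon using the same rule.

Two steps: reverse the string, then apply a Caesar shift of +12.
On maroon: reverse → nooram; then shift: n+12=z, o+12=a, o+12=a, r+12=d, a+12=m, m+12=y.

zaadmy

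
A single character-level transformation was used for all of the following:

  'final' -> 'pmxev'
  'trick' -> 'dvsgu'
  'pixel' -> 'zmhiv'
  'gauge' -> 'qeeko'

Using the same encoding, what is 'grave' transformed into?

Shifts by position in final: pos 0: f→p (+10), pos 1: i→m (+4), pos 2: n→x (+10), pos 3: a→e (+4) — repeating every 2. A repeating key of period 2 is used — shifts +10, +4 over and over.
Applying it to grave: g+10=q, r+4=v, a+10=k, v+4=z, e+10=o.

qvkzo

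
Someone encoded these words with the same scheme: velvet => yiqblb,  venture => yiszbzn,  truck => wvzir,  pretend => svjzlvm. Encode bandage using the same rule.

eesjhon

In velvet: v→y is +3, e→i is +4, l→q is +5, v→b is +6 — the shift increases by 1 each position. The shift increases by 1 at each position, starting from +3: 3, 4, 5, ….
On bandage: b+3=e, a+4=e, n+5=s, d+6=j, a+7=h, g+8=o, e+9=n.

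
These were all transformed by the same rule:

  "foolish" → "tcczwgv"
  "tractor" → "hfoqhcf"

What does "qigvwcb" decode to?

Compare letters: f→t is +14, o→c is +14, o→c is +14 — a constant shift. Each letter is shifted forward by 14 in the alphabet (a Caesar shift of +14).
Undoing it on qigvwcb: q−14=c, i−14=u, g−14=s, v−14=h, w−14=i, c−14=o, b−14=n.

cushion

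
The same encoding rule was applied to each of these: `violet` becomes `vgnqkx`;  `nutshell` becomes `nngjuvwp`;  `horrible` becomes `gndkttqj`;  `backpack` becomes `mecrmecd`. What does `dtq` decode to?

The output letters match the input read backwards, each shifted +2: violet reversed is teloiv. The word is reversed, then every letter is shifted forward by 2.
Undoing it on dtq: shift back: d−2=b, t−2=r, q−2=o → bro; then reverse → orb.

orb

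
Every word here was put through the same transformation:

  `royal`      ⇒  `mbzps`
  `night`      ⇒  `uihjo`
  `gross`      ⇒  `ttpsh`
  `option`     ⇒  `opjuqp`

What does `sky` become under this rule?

zlt

The output letters match the input read backwards, each shifted +1: royal reversed is layor. Two steps: reverse the string, then apply a Caesar shift of +1.
For sky: reverse → yks; then shift: y+1=z, k+1=l, s+1=t.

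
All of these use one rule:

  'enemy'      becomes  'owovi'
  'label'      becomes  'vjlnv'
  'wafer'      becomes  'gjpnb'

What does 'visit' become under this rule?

frcrd

It's a Vigenère-style cipher with numeric key [10,9]: position i shifts by key[i mod 2].
For visit: v+10=f, i+9=r, s+10=c, i+9=r, t+10=d.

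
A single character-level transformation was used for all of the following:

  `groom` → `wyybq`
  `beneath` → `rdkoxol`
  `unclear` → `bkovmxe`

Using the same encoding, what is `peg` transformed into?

The output letters match the input read backwards, each shifted +10: groom reversed is moorg. The word is reversed, then every letter is shifted forward by 10.
Applying it to peg: reverse → gep; then shift: g+10=q, e+10=o, p+10=z.

qoz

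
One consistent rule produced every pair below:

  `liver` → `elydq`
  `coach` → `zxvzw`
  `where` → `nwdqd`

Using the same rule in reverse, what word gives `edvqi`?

l(11)→e(4) and i(8)→l(11) fit y≡15x+21 (mod 26); the inverse of 15 mod 26 is 7. This is an affine cipher: with a=0,…,z=25, each position x becomes (15x+21) mod 26.
Reversing it on edvqi: e(4)→7·(4−21)≡11=l; d(3)→7·(3−21)≡4=e; v(21)→7·(21−21)≡0=a; q(16)→7·(16−21)≡17=r; i(8)→7·(8−21)≡13=n (all mod 26).

learn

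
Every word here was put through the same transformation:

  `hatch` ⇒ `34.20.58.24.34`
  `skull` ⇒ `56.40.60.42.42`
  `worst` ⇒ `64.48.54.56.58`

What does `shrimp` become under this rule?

h(#8)→34 and a(#1)→20: differences scale by 2, so n = 2·pos + 18. The formula is n = 2×(alphabet index, a=1) + 18.
Applying it to shrimp: s=19→56, h=8→34, r=18→54, i=9→36, m=13→44, p=16→50.

56.34.54.36.44.50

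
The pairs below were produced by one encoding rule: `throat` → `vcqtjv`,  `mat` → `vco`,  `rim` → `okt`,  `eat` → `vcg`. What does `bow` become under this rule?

Two steps: reverse the string, then apply a Caesar shift of +2.
Applying it to bow: reverse → wob; then shift: w+2=y, o+2=q, b+2=d.

yqd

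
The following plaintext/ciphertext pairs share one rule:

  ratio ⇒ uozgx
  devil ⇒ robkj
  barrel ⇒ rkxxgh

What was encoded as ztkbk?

event

The word is reversed, then every letter is shifted forward by 6.
Reversing it on ztkbk: shift back: z−6=t, t−6=n, k−6=e, b−6=v, k−6=e → tneve; then reverse → event.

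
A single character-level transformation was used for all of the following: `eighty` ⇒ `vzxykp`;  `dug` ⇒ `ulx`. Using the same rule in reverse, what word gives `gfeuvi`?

ponder

It's a constant shift of +17 (ROT17).
Reversing it on gfeuvi: g−17=p, f−17=o, e−17=n, u−17=d, v−17=e, i−17=r.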